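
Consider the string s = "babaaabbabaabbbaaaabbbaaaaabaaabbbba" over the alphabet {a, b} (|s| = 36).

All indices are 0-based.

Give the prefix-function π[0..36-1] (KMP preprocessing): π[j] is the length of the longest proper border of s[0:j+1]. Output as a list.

π[0] = 0
j=1 s[j]='a': π[1]=0 (border '')
j=2 s[j]='b': π[2]=1 (border 'b')
j=3 s[j]='a': π[3]=2 (border 'ba')
j=4 s[j]='a': k: 2→0; π[4]=0 (border '')
j=5 s[j]='a': π[5]=0 (border '')
j=6 s[j]='b': π[6]=1 (border 'b')
j=7 s[j]='b': k: 1→0; π[7]=1 (border 'b')
j=8 s[j]='a': π[8]=2 (border 'ba')
j=9 s[j]='b': π[9]=3 (border 'bab')
j=10 s[j]='a': π[10]=4 (border 'baba')
j=11 s[j]='a': π[11]=5 (border 'babaa')
j=12 s[j]='b': k: 5→0; π[12]=1 (border 'b')
j=13 s[j]='b': k: 1→0; π[13]=1 (border 'b')
j=14 s[j]='b': k: 1→0; π[14]=1 (border 'b')
j=15 s[j]='a': π[15]=2 (border 'ba')
j=16 s[j]='a': k: 2→0; π[16]=0 (border '')
j=17 s[j]='a': π[17]=0 (border '')
j=18 s[j]='a': π[18]=0 (border '')
j=19 s[j]='b': π[19]=1 (border 'b')
j=20 s[j]='b': k: 1→0; π[20]=1 (border 'b')
j=21 s[j]='b': k: 1→0; π[21]=1 (border 'b')
j=22 s[j]='a': π[22]=2 (border 'ba')
j=23 s[j]='a': k: 2→0; π[23]=0 (border '')
j=24 s[j]='a': π[24]=0 (border '')
j=25 s[j]='a': π[25]=0 (border '')
j=26 s[j]='a': π[26]=0 (border '')
j=27 s[j]='b': π[27]=1 (border 'b')
j=28 s[j]='a': π[28]=2 (border 'ba')
j=29 s[j]='a': k: 2→0; π[29]=0 (border '')
j=30 s[j]='a': π[30]=0 (border '')
j=31 s[j]='b': π[31]=1 (border 'b')
j=32 s[j]='b': k: 1→0; π[32]=1 (border 'b')
j=33 s[j]='b': k: 1→0; π[33]=1 (border 'b')
j=34 s[j]='b': k: 1→0; π[34]=1 (border 'b')
j=35 s[j]='a': π[35]=2 (border 'ba')

[0, 0, 1, 2, 0, 0, 1, 1, 2, 3, 4, 5, 1, 1, 1, 2, 0, 0, 0, 1, 1, 1, 2, 0, 0, 0, 0, 1, 2, 0, 0, 1, 1, 1, 1, 2]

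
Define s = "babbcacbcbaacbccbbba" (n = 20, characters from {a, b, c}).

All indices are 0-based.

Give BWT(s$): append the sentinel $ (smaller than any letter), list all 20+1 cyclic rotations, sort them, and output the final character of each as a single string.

abbbcabc$bcabccbbcaab

rank  rotation               last
    0  $babbcacbcbaacbccbbba  a
    1  a$babbcacbcbaacbccbbb  b
    2  aacbccbbba$babbcacbcb  b
    3  abbcacbcbaacbccbbba$b  b
    4  acbcbaacbccbbba$babbc  c
    5  acbccbbba$babbcacbcba  a
    6  ba$babbcacbcbaacbccbb  b
    7  baacbccbbba$babbcacbc  c
    8  babbcacbcbaacbccbbba$  $
    9  bba$babbcacbcbaacbccb  b
   10  bbba$babbcacbcbaacbcc  c
   11  bbcacbcbaacbccbbba$ba  a
   12  bcacbcbaacbccbbba$bab  b
   13  bcbaacbccbbba$babbcac  c
   14  bccbbba$babbcacbcbaac  c
   15  cacbcbaacbccbbba$babb  b
   16  cbaacbccbbba$babbcacb  b
   17  cbbba$babbcacbcbaacbc  c
   18  cbcbaacbccbbba$babbca  a
   19  cbccbbba$babbcacbcbaa  a
   20  ccbbba$babbcacbcbaacb  b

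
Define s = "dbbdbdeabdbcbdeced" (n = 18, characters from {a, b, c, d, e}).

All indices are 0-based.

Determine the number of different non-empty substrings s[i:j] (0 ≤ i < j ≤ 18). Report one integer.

150

sorted suffixes:
  #0 SA[0]=7  'abdbcbdeced'
  #1 SA[1]=1  'bbdbdeabdbcbdeced'
  #2 SA[2]=10  'bcbdeced'
  #3 SA[3]=8  'bdbcbdeced'
  #4 SA[4]=2  'bdbdeabdbcbdeced'
  #5 SA[5]=4  'bdeabdbcbdeced'
  #6 SA[6]=12  'bdeced'
  #7 SA[7]=11  'cbdeced'
  #8 SA[8]=15  'ced'
  #9 SA[9]=17  'd'
  #10 SA[10]=0  'dbbdbdeabdbcbdeced'
  #11 SA[11]=9  'dbcbdeced'
  #12 SA[12]=3  'dbdeabdbcbdeced'
  #13 SA[13]=5  'deabdbcbdeced'
  #14 SA[14]=13  'deced'
  #15 SA[15]=6  'eabdbcbdeced'
  #16 SA[16]=14  'eced'
  #17 SA[17]=16  'ed'

SA = [7, 1, 10, 8, 2, 4, 12, 11, 15, 17, 0, 9, 3, 5, 13, 6, 14, 16]
i: (SA[i-1],SA[i]) lcp shared
  1: (7,1) 0 ''
  2: (1,10) 1 'b'
  3: (10,8) 1 'b'
  4: (8,2) 3 'bdb'
  5: (2,4) 2 'bd'
  6: (4,12) 3 'bde'
  7: (12,11) 0 ''
  8: (11,15) 1 'c'
  9: (15,17) 0 ''
  10: (17,0) 1 'd'
  11: (0,9) 2 'db'
  12: (9,3) 2 'db'
  13: (3,5) 1 'd'
  14: (5,13) 2 'de'
  15: (13,6) 0 ''
  16: (6,14) 1 'e'
  17: (14,16) 1 'e'

n(n+1)/2 = 18·19/2 = 171
Σ LCP = 0 + 0 + 1 + 1 + 3 + 2 + 3 + 0 + 1 + 0 + 1 + 2 + 2 + 1 + 2 + 0 + 1 + 1 = 21
distinct = 171 − 21 = 150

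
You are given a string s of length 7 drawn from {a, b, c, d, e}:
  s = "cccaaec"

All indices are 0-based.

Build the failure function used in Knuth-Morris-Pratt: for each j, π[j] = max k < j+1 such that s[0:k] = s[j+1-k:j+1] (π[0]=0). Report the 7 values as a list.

[0, 1, 2, 0, 0, 0, 1]

π[0] = 0
j=1 s[j]='c': π[1]=1 (border 'c')
j=2 s[j]='c': π[2]=2 (border 'cc')
j=3 s[j]='a': k: 2→1→0; π[3]=0 (border '')
j=4 s[j]='a': π[4]=0 (border '')
j=5 s[j]='e': π[5]=0 (border '')
j=6 s[j]='c': π[6]=1 (border 'c')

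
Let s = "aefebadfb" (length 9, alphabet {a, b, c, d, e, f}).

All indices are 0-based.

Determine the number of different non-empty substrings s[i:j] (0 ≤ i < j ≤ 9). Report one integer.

41

sorted suffixes:
  #0 SA[0]=5  'adfb'
  #1 SA[1]=0  'aefebadfb'
  #2 SA[2]=8  'b'
  #3 SA[3]=4  'badfb'
  #4 SA[4]=6  'dfb'
  #5 SA[5]=3  'ebadfb'
  #6 SA[6]=1  'efebadfb'
  #7 SA[7]=7  'fb'
  #8 SA[8]=2  'febadfb'

SA = [5, 0, 8, 4, 6, 3, 1, 7, 2]
[i] adj suffixes → lcp
  [1] 5/0 → 1 ('a')
  [2] 0/8 → 0 ('')
  [3] 8/4 → 1 ('b')
  [4] 4/6 → 0 ('')
  [5] 6/3 → 0 ('')
  [6] 3/1 → 1 ('e')
  [7] 1/7 → 0 ('')
  [8] 7/2 → 1 ('f')

n(n+1)/2 = 9·10/2 = 45
Σ LCP = 0 + 1 + 0 + 1 + 0 + 0 + 1 + 0 + 1 = 4
distinct = 45 − 4 = 41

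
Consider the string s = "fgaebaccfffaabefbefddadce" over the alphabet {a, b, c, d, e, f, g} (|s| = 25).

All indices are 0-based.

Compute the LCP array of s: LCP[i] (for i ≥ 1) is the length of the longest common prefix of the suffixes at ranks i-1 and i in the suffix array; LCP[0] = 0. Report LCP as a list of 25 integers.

[0, 1, 1, 1, 1, 0, 1, 3, 0, 1, 1, 0, 1, 1, 0, 1, 1, 2, 0, 1, 1, 1, 2, 1, 0]

rank | idx | suffix
   0 |  11 | aabefbefddadce
   1 |  12 | abefbefddadce
   2 |   5 | accfffaabefbefddadce
   3 |  21 | adce
   4 |   2 | aebaccfffaabefbefddadce
   5 |   4 | baccfffaabefbefddadce
   6 |  13 | befbefddadce
   7 |  16 | befddadce
   8 |   6 | ccfffaabefbefddadce
   9 |  23 | ce
  10 |   7 | cfffaabefbefddadce
  11 |  20 | dadce
  12 |  22 | dce
  13 |  19 | ddadce
  14 |  24 | e
  15 |   3 | ebaccfffaabefbefddadce
  16 |  14 | efbefddadce
  17 |  17 | efddadce
  18 |  10 | faabefbefddadce
  19 |  15 | fbefddadce
  20 |  18 | fddadce
  21 |   9 | ffaabefbefddadce
  22 |   8 | fffaabefbefddadce
  23 |   0 | fgaebaccfffaabefbefddadce
  24 |   1 | gaebaccfffaabefbefddadce

SA = [11, 12, 5, 21, 2, 4, 13, 16, 6, 23, 7, 20, 22, 19, 24, 3, 14, 17, 10, 15, 18, 9, 8, 0, 1]
[i] adj suffixes → lcp
  [1] 11/12 → 1 ('a')
  [2] 12/5 → 1 ('a')
  [3] 5/21 → 1 ('a')
  [4] 21/2 → 1 ('a')
  [5] 2/4 → 0 ('')
  [6] 4/13 → 1 ('b')
  [7] 13/16 → 3 ('bef')
  [8] 16/6 → 0 ('')
  [9] 6/23 → 1 ('c')
  [10] 23/7 → 1 ('c')
  [11] 7/20 → 0 ('')
  [12] 20/22 → 1 ('d')
  [13] 22/19 → 1 ('d')
  [14] 19/24 → 0 ('')
  [15] 24/3 → 1 ('e')
  [16] 3/14 → 1 ('e')
  [17] 14/17 → 2 ('ef')
  [18] 17/10 → 0 ('')
  [19] 10/15 → 1 ('f')
  [20] 15/18 → 1 ('f')
  [21] 18/9 → 1 ('f')
  [22] 9/8 → 2 ('ff')
  [23] 8/0 → 1 ('f')
  [24] 0/1 → 0 ('')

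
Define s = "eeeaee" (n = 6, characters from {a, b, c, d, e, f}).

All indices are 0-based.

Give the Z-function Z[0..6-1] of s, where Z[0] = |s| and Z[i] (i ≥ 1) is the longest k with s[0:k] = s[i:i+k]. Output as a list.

Z[0]=6
i=1: fresh scan; Z[1]=2 grow→box=[1,3)
i=2: min(r-i=1, Z[1]=2)=1; Z[2]=1
i=3: fresh scan; Z[3]=0
i=4: fresh scan; Z[4]=2 grow→box=[4,6)
i=5: min(r-i=1, Z[1]=2)=1; Z[5]=1

[6, 2, 1, 0, 2, 1]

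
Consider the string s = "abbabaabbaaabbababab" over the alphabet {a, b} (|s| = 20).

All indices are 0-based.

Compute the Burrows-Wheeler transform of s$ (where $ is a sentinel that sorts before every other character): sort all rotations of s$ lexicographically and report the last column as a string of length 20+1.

bbbabbbba$aabaababaaa

rank  rotation               last
    0  $abbabaabbaaabbababab  b
    1  aaabbababab$abbabaabb  b
    2  aabbaaabbababab$abbab  b
    3  aabbababab$abbabaabba  a
    4  ab$abbabaabbaaabbabab  b
    5  abaabbaaabbababab$abb  b
    6  abab$abbabaabbaaabbab  b
    7  ababab$abbabaabbaaabb  b
    8  abbaaabbababab$abbaba  a
    9  abbabaabbaaabbababab$  $
   10  abbababab$abbabaabbaa  a
   11  b$abbabaabbaaabbababa  a
   12  baaabbababab$abbabaab  b
   13  baabbaaabbababab$abba  a
   14  bab$abbabaabbaaabbaba  a
   15  babaabbaaabbababab$ab  b
   16  babab$abbabaabbaaabba  a
   17  bababab$abbabaabbaaab  b
   18  bbaaabbababab$abbabaa  a
   19  bbabaabbaaabbababab$a  a
   20  bbababab$abbabaabbaaa  a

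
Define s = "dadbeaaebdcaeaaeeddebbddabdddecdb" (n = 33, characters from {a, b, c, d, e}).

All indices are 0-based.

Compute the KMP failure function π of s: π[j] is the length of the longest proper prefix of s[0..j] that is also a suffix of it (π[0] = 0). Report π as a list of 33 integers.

[0, 0, 1, 0, 0, 0, 0, 0, 0, 1, 0, 0, 0, 0, 0, 0, 0, 1, 1, 0, 0, 0, 1, 1, 2, 0, 1, 1, 1, 0, 0, 1, 0]

π[0] = 0
j=1 s[j]='a': π[1]=0 (border '')
j=2 s[j]='d': π[2]=1 (border 'd')
j=3 s[j]='b': k: 1→0; π[3]=0 (border '')
j=4 s[j]='e': π[4]=0 (border '')
j=5 s[j]='a': π[5]=0 (border '')
j=6 s[j]='a': π[6]=0 (border '')
j=7 s[j]='e': π[7]=0 (border '')
j=8 s[j]='b': π[8]=0 (border '')
j=9 s[j]='d': π[9]=1 (border 'd')
j=10 s[j]='c': k: 1→0; π[10]=0 (border '')
j=11 s[j]='a': π[11]=0 (border '')
j=12 s[j]='e': π[12]=0 (border '')
j=13 s[j]='a': π[13]=0 (border '')
j=14 s[j]='a': π[14]=0 (border '')
j=15 s[j]='e': π[15]=0 (border '')
j=16 s[j]='e': π[16]=0 (border '')
j=17 s[j]='d': π[17]=1 (border 'd')
j=18 s[j]='d': k: 1→0; π[18]=1 (border 'd')
j=19 s[j]='e': k: 1→0; π[19]=0 (border '')
j=20 s[j]='b': π[20]=0 (border '')
j=21 s[j]='b': π[21]=0 (border '')
j=22 s[j]='d': π[22]=1 (border 'd')
j=23 s[j]='d': k: 1→0; π[23]=1 (border 'd')
j=24 s[j]='a': π[24]=2 (border 'da')
j=25 s[j]='b': k: 2→0; π[25]=0 (border '')
j=26 s[j]='d': π[26]=1 (border 'd')
j=27 s[j]='d': k: 1→0; π[27]=1 (border 'd')
j=28 s[j]='d': k: 1→0; π[28]=1 (border 'd')
j=29 s[j]='e': k: 1→0; π[29]=0 (border '')
j=30 s[j]='c': π[30]=0 (border '')
j=31 s[j]='d': π[31]=1 (border 'd')
j=32 s[j]='b': k: 1→0; π[32]=0 (border '')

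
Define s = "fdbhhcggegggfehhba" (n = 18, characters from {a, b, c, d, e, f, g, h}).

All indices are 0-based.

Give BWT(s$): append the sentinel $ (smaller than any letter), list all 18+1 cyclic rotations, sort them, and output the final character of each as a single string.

abhdhfgf$gggcgehheb

rank  rotation             last
    0  $fdbhhcggegggfehhba  a
    1  a$fdbhhcggegggfehhb  b
    2  ba$fdbhhcggegggfehh  h
    3  bhhcggegggfehhba$fd  d
    4  cggegggfehhba$fdbhh  h
    5  dbhhcggegggfehhba$f  f
    6  egggfehhba$fdbhhcgg  g
    7  ehhba$fdbhhcggegggf  f
    8  fdbhhcggegggfehhba$  $
    9  fehhba$fdbhhcggeggg  g
   10  gegggfehhba$fdbhhcg  g
   11  gfehhba$fdbhhcggegg  g
   12  ggegggfehhba$fdbhhc  c
   13  ggfehhba$fdbhhcggeg  g
   14  gggfehhba$fdbhhcgge  e
   15  hba$fdbhhcggegggfeh  h
   16  hcggegggfehhba$fdbh  h
   17  hhba$fdbhhcggegggfe  e
   18  hhcggegggfehhba$fdb  b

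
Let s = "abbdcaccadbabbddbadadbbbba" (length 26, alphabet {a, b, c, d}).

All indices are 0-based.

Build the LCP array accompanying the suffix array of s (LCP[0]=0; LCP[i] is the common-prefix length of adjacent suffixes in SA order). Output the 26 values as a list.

[0, 1, 4, 1, 1, 2, 3, 0, 2, 2, 1, 2, 3, 2, 3, 1, 2, 0, 2, 1, 0, 1, 3, 2, 1, 1]

rank | idx | suffix
   0 |  25 | a
   1 |   0 | abbdcaccadbabbddbadadbbbba
   2 |  11 | abbddbadadbbbba
   3 |   5 | accadbabbddbadadbbbba
   4 |  17 | adadbbbba
   5 |   8 | adbabbddbadadbbbba
   6 |  19 | adbbbba
   7 |  24 | ba
   8 |  10 | babbddbadadbbbba
   9 |  16 | badadbbbba
  10 |  23 | bba
  11 |  22 | bbba
  12 |  21 | bbbba
  13 |   1 | bbdcaccadbabbddbadadbbbba
  14 |  12 | bbddbadadbbbba
  15 |   2 | bdcaccadbabbddbadadbbbba
  16 |  13 | bddbadadbbbba
  17 |   4 | caccadbabbddbadadbbbba
  18 |   7 | cadbabbddbadadbbbba
  19 |   6 | ccadbabbddbadadbbbba
  20 |  18 | dadbbbba
  21 |   9 | dbabbddbadadbbbba
  22 |  15 | dbadadbbbba
  23 |  20 | dbbbba
  24 |   3 | dcaccadbabbddbadadbbbba
  25 |  14 | ddbadadbbbba

SA = [25, 0, 11, 5, 17, 8, 19, 24, 10, 16, 23, 22, 21, 1, 12, 2, 13, 4, 7, 6, 18, 9, 15, 20, 3, 14]
i: (SA[i-1],SA[i]) lcp shared
  1: (25,0) 1 'a'
  2: (0,11) 4 'abbd'
  3: (11,5) 1 'a'
  4: (5,17) 1 'a'
  5: (17,8) 2 'ad'
  6: (8,19) 3 'adb'
  7: (19,24) 0 ''
  8: (24,10) 2 'ba'
  9: (10,16) 2 'ba'
  10: (16,23) 1 'b'
  11: (23,22) 2 'bb'
  12: (22,21) 3 'bbb'
  13: (21,1) 2 'bb'
  14: (1,12) 3 'bbd'
  15: (12,2) 1 'b'
  16: (2,13) 2 'bd'
  17: (13,4) 0 ''
  18: (4,7) 2 'ca'
  19: (7,6) 1 'c'
  20: (6,18) 0 ''
  21: (18,9) 1 'd'
  22: (9,15) 3 'dba'
  23: (15,20) 2 'db'
  24: (20,3) 1 'd'
  25: (3,14) 1 'd'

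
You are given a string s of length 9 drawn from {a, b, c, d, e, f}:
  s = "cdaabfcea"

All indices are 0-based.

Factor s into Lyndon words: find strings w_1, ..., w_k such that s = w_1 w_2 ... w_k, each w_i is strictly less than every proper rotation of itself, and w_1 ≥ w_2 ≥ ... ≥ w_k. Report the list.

["cd", "aabfce", "a"]

emit factor 1: 'cd' (i=0, period=2)
emit factor 2: 'aabfce' (i=2, period=6)
emit factor 3: 'a' (i=8, period=1)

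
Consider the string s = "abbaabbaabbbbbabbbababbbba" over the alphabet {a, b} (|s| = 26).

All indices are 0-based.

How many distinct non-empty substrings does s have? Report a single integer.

sorted suffixes:
  #0 SA[0]=25  'a'
  #1 SA[1]=3  'aabbaabbbbbabbbababbbba'
  #2 SA[2]=7  'aabbbbbabbbababbbba'
  #3 SA[3]=18  'ababbbba'
  #4 SA[4]=0  'abbaabbaabbbbbabbbababbbba'
  #5 SA[5]=4  'abbaabbbbbabbbababbbba'
  #6 SA[6]=14  'abbbababbbba'
  #7 SA[7]=20  'abbbba'
  #8 SA[8]=8  'abbbbbabbbababbbba'
  #9 SA[9]=24  'ba'
  #10 SA[10]=2  'baabbaabbbbbabbbababbbba'
  #11 SA[11]=6  'baabbbbbabbbababbbba'
  #12 SA[12]=17  'bababbbba'
  #13 SA[13]=13  'babbbababbbba'
  #14 SA[14]=19  'babbbba'
  #15 SA[15]=23  'bba'
  #16 SA[16]=1  'bbaabbaabbbbbabbbababbbba'
  #17 SA[17]=5  'bbaabbbbbabbbababbbba'
  #18 SA[18]=16  'bbababbbba'
  #19 SA[19]=12  'bbabbbababbbba'
  #20 SA[20]=22  'bbba'
  #21 SA[21]=15  'bbbababbbba'
  #22 SA[22]=11  'bbbabbbababbbba'
  #23 SA[23]=21  'bbbba'
  #24 SA[24]=10  'bbbbabbbababbbba'
  #25 SA[25]=9  'bbbbbabbbababbbba'

SA = [25, 3, 7, 18, 0, 4, 14, 20, 8, 24, 2, 6, 17, 13, 19, 23, 1, 5, 16, 12, 22, 15, 11, 21, 10, 9]
i: (SA[i-1],SA[i]) lcp shared
  1: (25,3) 1 'a'
  2: (3,7) 4 'aabb'
  3: (7,18) 1 'a'
  4: (18,0) 2 'ab'
  5: (0,4) 7 'abbaabb'
  6: (4,14) 3 'abb'
  7: (14,20) 4 'abbb'
  8: (20,8) 5 'abbbb'
  9: (8,24) 0 ''
  10: (24,2) 2 'ba'
  11: (2,6) 5 'baabb'
  12: (6,17) 2 'ba'
  13: (17,13) 3 'bab'
  14: (13,19) 5 'babbb'
  15: (19,23) 1 'b'
  16: (23,1) 3 'bba'
  17: (1,5) 6 'bbaabb'
  18: (5,16) 3 'bba'
  19: (16,12) 4 'bbab'
  20: (12,22) 2 'bb'
  21: (22,15) 4 'bbba'
  22: (15,11) 5 'bbbab'
  23: (11,21) 3 'bbb'
  24: (21,10) 5 'bbbba'
  25: (10,9) 4 'bbbb'

n(n+1)/2 = 26·27/2 = 351
Σ LCP = 0 + 1 + 4 + 1 + 2 + 7 + 3 + 4 + 5 + 0 + 2 + 5 + 2 + 3 + 5 + 1 + 3 + 6 + 3 + 4 + 2 + 4 + 5 + 3 + 5 + 4 = 84
distinct = 351 − 84 = 267

267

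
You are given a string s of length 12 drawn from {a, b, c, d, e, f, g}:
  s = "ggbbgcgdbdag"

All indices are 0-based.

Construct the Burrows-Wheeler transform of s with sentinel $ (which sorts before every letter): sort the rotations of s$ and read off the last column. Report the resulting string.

rank  rotation       last
    0  $ggbbgcgdbdag  g
    1  ag$ggbbgcgdbd  d
    2  bbgcgdbdag$gg  g
    3  bdag$ggbbgcgd  d
    4  bgcgdbdag$ggb  b
    5  cgdbdag$ggbbg  g
    6  dag$ggbbgcgdb  b
    7  dbdag$ggbbgcg  g
    8  g$ggbbgcgdbda  a
    9  gbbgcgdbdag$g  g
   10  gcgdbdag$ggbb  b
   11  gdbdag$ggbbgc  c
   12  ggbbgcgdbdag$  $

gdgdbgbgagbc$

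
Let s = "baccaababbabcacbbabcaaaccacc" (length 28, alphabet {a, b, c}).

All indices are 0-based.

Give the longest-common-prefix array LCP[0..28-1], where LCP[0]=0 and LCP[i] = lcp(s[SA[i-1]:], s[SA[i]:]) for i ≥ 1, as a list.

rank | idx | suffix
   0 |  20 | aaaccacc
   1 |   4 | aababbabcacbbabcaaaccacc
   2 |  21 | aaccacc
   3 |   5 | ababbabcacbbabcaaaccacc
   4 |   7 | abbabcacbbabcaaaccacc
   5 |  17 | abcaaaccacc
   6 |  10 | abcacbbabcaaaccacc
   7 |  13 | acbbabcaaaccacc
   8 |  25 | acc
   9 |   1 | accaababbabcacbbabcaaaccacc
  10 |  22 | accacc
  11 |   6 | babbabcacbbabcaaaccacc
  12 |  16 | babcaaaccacc
  13 |   9 | babcacbbabcaaaccacc
  14 |   0 | baccaababbabcacbbabcaaaccacc
  15 |  15 | bbabcaaaccacc
  16 |   8 | bbabcacbbabcaaaccacc
  17 |  18 | bcaaaccacc
  18 |  11 | bcacbbabcaaaccacc
  19 |  27 | c
  20 |  19 | caaaccacc
  21 |   3 | caababbabcacbbabcaaaccacc
  22 |  12 | cacbbabcaaaccacc
  23 |  24 | cacc
  24 |  14 | cbbabcaaaccacc
  25 |  26 | cc
  26 |   2 | ccaababbabcacbbabcaaaccacc
  27 |  23 | ccacc

SA = [20, 4, 21, 5, 7, 17, 10, 13, 25, 1, 22, 6, 16, 9, 0, 15, 8, 18, 11, 27, 19, 3, 12, 24, 14, 26, 2, 23]
i: (SA[i-1],SA[i]) lcp shared
  1: (20,4) 2 'aa'
  2: (4,21) 2 'aa'
  3: (21,5) 1 'a'
  4: (5,7) 2 'ab'
  5: (7,17) 2 'ab'
  6: (17,10) 4 'abca'
  7: (10,13) 1 'a'
  8: (13,25) 2 'ac'
  9: (25,1) 3 'acc'
  10: (1,22) 4 'acca'
  11: (22,6) 0 ''
  12: (6,16) 3 'bab'
  13: (16,9) 5 'babca'
  14: (9,0) 2 'ba'
  15: (0,15) 1 'b'
  16: (15,8) 6 'bbabca'
  17: (8,18) 1 'b'
  18: (18,11) 3 'bca'
  19: (11,27) 0 ''
  20: (27,19) 1 'c'
  21: (19,3) 3 'caa'
  22: (3,12) 2 'ca'
  23: (12,24) 3 'cac'
  24: (24,14) 1 'c'
  25: (14,26) 1 'c'
  26: (26,2) 2 'cc'
  27: (2,23) 3 'cca'

[0, 2, 2, 1, 2, 2, 4, 1, 2, 3, 4, 0, 3, 5, 2, 1, 6, 1, 3, 0, 1, 3, 2, 3, 1, 1, 2, 3]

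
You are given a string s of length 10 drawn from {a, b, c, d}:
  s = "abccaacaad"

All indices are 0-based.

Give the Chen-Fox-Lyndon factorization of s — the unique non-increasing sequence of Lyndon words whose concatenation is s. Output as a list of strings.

["abcc", "aacaad"]

emit factor 1: 'abcc' (i=0, period=4)
emit factor 2: 'aacaad' (i=4, period=6)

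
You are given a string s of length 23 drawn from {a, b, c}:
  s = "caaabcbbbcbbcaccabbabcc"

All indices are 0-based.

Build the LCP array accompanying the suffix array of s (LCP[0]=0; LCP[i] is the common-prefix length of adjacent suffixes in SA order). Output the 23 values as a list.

[0, 2, 1, 2, 3, 1, 0, 1, 2, 2, 3, 1, 2, 4, 2, 0, 1, 2, 2, 1, 3, 1, 2]

rank→(start, suffix):
  0 → (1, 'aaabcbbbcbbcaccabbabcc')
  1 → (2, 'aabcbbbcbbcaccabbabcc')
  2 → (16, 'abbabcc')
  3 → (3, 'abcbbbcbbcaccabbabcc')
  4 → (19, 'abcc')
  5 → (13, 'accabbabcc')
  6 → (18, 'babcc')
  7 → (17, 'bbabcc')
  8 → (6, 'bbbcbbcaccabbabcc')
  9 → (10, 'bbcaccabbabcc')
  10 → (7, 'bbcbbcaccabbabcc')
  11 → (11, 'bcaccabbabcc')
  12 → (4, 'bcbbbcbbcaccabbabcc')
  13 → (8, 'bcbbcaccabbabcc')
  14 → (20, 'bcc')
  15 → (22, 'c')
  16 → (0, 'caaabcbbbcbbcaccabbabcc')
  17 → (15, 'cabbabcc')
  18 → (12, 'caccabbabcc')
  19 → (5, 'cbbbcbbcaccabbabcc')
  20 → (9, 'cbbcaccabbabcc')
  21 → (21, 'cc')
  22 → (14, 'ccabbabcc')

SA = [1, 2, 16, 3, 19, 13, 18, 17, 6, 10, 7, 11, 4, 8, 20, 22, 0, 15, 12, 5, 9, 21, 14]
rank  pair      lcp
   1  s[1:],s[2:]  2  'aa'
   2  s[2:],s[16:]  1  'a'
   3  s[16:],s[3:]  2  'ab'
   4  s[3:],s[19:]  3  'abc'
   5  s[19:],s[13:]  1  'a'
   6  s[13:],s[18:]  0  ''
   7  s[18:],s[17:]  1  'b'
   8  s[17:],s[6:]  2  'bb'
   9  s[6:],s[10:]  2  'bb'
  10  s[10:],s[7:]  3  'bbc'
  11  s[7:],s[11:]  1  'b'
  12  s[11:],s[4:]  2  'bc'
  13  s[4:],s[8:]  4  'bcbb'
  14  s[8:],s[20:]  2  'bc'
  15  s[20:],s[22:]  0  ''
  16  s[22:],s[0:]  1  'c'
  17  s[0:],s[15:]  2  'ca'
  18  s[15:],s[12:]  2  'ca'
  19  s[12:],s[5:]  1  'c'
  20  s[5:],s[9:]  3  'cbb'
  21  s[9:],s[21:]  1  'c'
  22  s[21:],s[14:]  2  'cc'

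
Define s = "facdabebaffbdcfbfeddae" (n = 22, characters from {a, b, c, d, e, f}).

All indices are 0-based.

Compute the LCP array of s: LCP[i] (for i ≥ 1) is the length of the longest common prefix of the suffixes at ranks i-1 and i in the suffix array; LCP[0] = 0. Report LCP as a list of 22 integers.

[0, 1, 1, 1, 0, 1, 1, 1, 0, 1, 0, 2, 1, 1, 0, 1, 1, 0, 1, 2, 1, 1]

rank | idx | suffix
   0 |   4 | abebaffbdcfbfeddae
   1 |   1 | acdabebaffbdcfbfeddae
   2 |  20 | ae
   3 |   8 | affbdcfbfeddae
   4 |   7 | baffbdcfbfeddae
   5 |  11 | bdcfbfeddae
   6 |   5 | bebaffbdcfbfeddae
   7 |  15 | bfeddae
   8 |   2 | cdabebaffbdcfbfeddae
   9 |  13 | cfbfeddae
  10 |   3 | dabebaffbdcfbfeddae
  11 |  19 | dae
  12 |  12 | dcfbfeddae
  13 |  18 | ddae
  14 |  21 | e
  15 |   6 | ebaffbdcfbfeddae
  16 |  17 | eddae
  17 |   0 | facdabebaffbdcfbfeddae
  18 |  10 | fbdcfbfeddae
  19 |  14 | fbfeddae
  20 |  16 | feddae
  21 |   9 | ffbdcfbfeddae

SA = [4, 1, 20, 8, 7, 11, 5, 15, 2, 13, 3, 19, 12, 18, 21, 6, 17, 0, 10, 14, 16, 9]
[i] adj suffixes → lcp
  [1] 4/1 → 1 ('a')
  [2] 1/20 → 1 ('a')
  [3] 20/8 → 1 ('a')
  [4] 8/7 → 0 ('')
  [5] 7/11 → 1 ('b')
  [6] 11/5 → 1 ('b')
  [7] 5/15 → 1 ('b')
  [8] 15/2 → 0 ('')
  [9] 2/13 → 1 ('c')
  [10] 13/3 → 0 ('')
  [11] 3/19 → 2 ('da')
  [12] 19/12 → 1 ('d')
  [13] 12/18 → 1 ('d')
  [14] 18/21 → 0 ('')
  [15] 21/6 → 1 ('e')
  [16] 6/17 → 1 ('e')
  [17] 17/0 → 0 ('')
  [18] 0/10 → 1 ('f')
  [19] 10/14 → 2 ('fb')
  [20] 14/16 → 1 ('f')
  [21] 16/9 → 1 ('f')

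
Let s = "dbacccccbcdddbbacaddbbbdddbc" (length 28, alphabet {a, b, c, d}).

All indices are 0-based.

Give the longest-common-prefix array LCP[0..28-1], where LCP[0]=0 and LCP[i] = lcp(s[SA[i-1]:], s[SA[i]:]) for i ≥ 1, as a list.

rank→(start, suffix):
  0 → (15, 'acaddbbbdddbc')
  1 → (2, 'acccccbcdddbbacaddbbbdddbc')
  2 → (17, 'addbbbdddbc')
  3 → (14, 'bacaddbbbdddbc')
  4 → (1, 'bacccccbcdddbbacaddbbbdddbc')
  5 → (13, 'bbacaddbbbdddbc')
  6 → (20, 'bbbdddbc')
  7 → (21, 'bbdddbc')
  8 → (26, 'bc')
  9 → (8, 'bcdddbbacaddbbbdddbc')
  10 → (22, 'bdddbc')
  11 → (27, 'c')
  12 → (16, 'caddbbbdddbc')
  13 → (7, 'cbcdddbbacaddbbbdddbc')
  14 → (6, 'ccbcdddbbacaddbbbdddbc')
  15 → (5, 'cccbcdddbbacaddbbbdddbc')
  16 → (4, 'ccccbcdddbbacaddbbbdddbc')
  17 → (3, 'cccccbcdddbbacaddbbbdddbc')
  18 → (9, 'cdddbbacaddbbbdddbc')
  19 → (0, 'dbacccccbcdddbbacaddbbbdddbc')
  20 → (12, 'dbbacaddbbbdddbc')
  21 → (19, 'dbbbdddbc')
  22 → (25, 'dbc')
  23 → (11, 'ddbbacaddbbbdddbc')
  24 → (18, 'ddbbbdddbc')
  25 → (24, 'ddbc')
  26 → (10, 'dddbbacaddbbbdddbc')
  27 → (23, 'dddbc')

SA = [15, 2, 17, 14, 1, 13, 20, 21, 26, 8, 22, 27, 16, 7, 6, 5, 4, 3, 9, 0, 12, 19, 25, 11, 18, 24, 10, 23]
i: (SA[i-1],SA[i]) lcp shared
  1: (15,2) 2 'ac'
  2: (2,17) 1 'a'
  3: (17,14) 0 ''
  4: (14,1) 3 'bac'
  5: (1,13) 1 'b'
  6: (13,20) 2 'bb'
  7: (20,21) 2 'bb'
  8: (21,26) 1 'b'
  9: (26,8) 2 'bc'
  10: (8,22) 1 'b'
  11: (22,27) 0 ''
  12: (27,16) 1 'c'
  13: (16,7) 1 'c'
  14: (7,6) 1 'c'
  15: (6,5) 2 'cc'
  16: (5,4) 3 'ccc'
  17: (4,3) 4 'cccc'
  18: (3,9) 1 'c'
  19: (9,0) 0 ''
  20: (0,12) 2 'db'
  21: (12,19) 3 'dbb'
  22: (19,25) 2 'db'
  23: (25,11) 1 'd'
  24: (11,18) 4 'ddbb'
  25: (18,24) 3 'ddb'
  26: (24,10) 2 'dd'
  27: (10,23) 4 'dddb'

[0, 2, 1, 0, 3, 1, 2, 2, 1, 2, 1, 0, 1, 1, 1, 2, 3, 4, 1, 0, 2, 3, 2, 1, 4, 3, 2, 4]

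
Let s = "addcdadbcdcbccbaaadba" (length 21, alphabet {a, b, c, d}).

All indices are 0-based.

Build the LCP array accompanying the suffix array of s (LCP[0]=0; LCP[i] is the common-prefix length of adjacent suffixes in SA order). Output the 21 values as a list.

rank→(start, suffix):
  0 → (20, 'a')
  1 → (15, 'aaadba')
  2 → (16, 'aadba')
  3 → (17, 'adba')
  4 → (5, 'adbcdcbccbaaadba')
  5 → (0, 'addcdadbcdcbccbaaadba')
  6 → (19, 'ba')
  7 → (14, 'baaadba')
  8 → (11, 'bccbaaadba')
  9 → (7, 'bcdcbccbaaadba')
  10 → (13, 'cbaaadba')
  11 → (10, 'cbccbaaadba')
  12 → (12, 'ccbaaadba')
  13 → (3, 'cdadbcdcbccbaaadba')
  14 → (8, 'cdcbccbaaadba')
  15 → (4, 'dadbcdcbccbaaadba')
  16 → (18, 'dba')
  17 → (6, 'dbcdcbccbaaadba')
  18 → (9, 'dcbccbaaadba')
  19 → (2, 'dcdadbcdcbccbaaadba')
  20 → (1, 'ddcdadbcdcbccbaaadba')

SA = [20, 15, 16, 17, 5, 0, 19, 14, 11, 7, 13, 10, 12, 3, 8, 4, 18, 6, 9, 2, 1]
rank  pair      lcp
   1  s[20:],s[15:]  1  'a'
   2  s[15:],s[16:]  2  'aa'
   3  s[16:],s[17:]  1  'a'
   4  s[17:],s[5:]  3  'adb'
   5  s[5:],s[0:]  2  'ad'
   6  s[0:],s[19:]  0  ''
   7  s[19:],s[14:]  2  'ba'
   8  s[14:],s[11:]  1  'b'
   9  s[11:],s[7:]  2  'bc'
  10  s[7:],s[13:]  0  ''
  11  s[13:],s[10:]  2  'cb'
  12  s[10:],s[12:]  1  'c'
  13  s[12:],s[3:]  1  'c'
  14  s[3:],s[8:]  2  'cd'
  15  s[8:],s[4:]  0  ''
  16  s[4:],s[18:]  1  'd'
  17  s[18:],s[6:]  2  'db'
  18  s[6:],s[9:]  1  'd'
  19  s[9:],s[2:]  2  'dc'
  20  s[2:],s[1:]  1  'd'

[0, 1, 2, 1, 3, 2, 0, 2, 1, 2, 0, 2, 1, 1, 2, 0, 1, 2, 1, 2, 1]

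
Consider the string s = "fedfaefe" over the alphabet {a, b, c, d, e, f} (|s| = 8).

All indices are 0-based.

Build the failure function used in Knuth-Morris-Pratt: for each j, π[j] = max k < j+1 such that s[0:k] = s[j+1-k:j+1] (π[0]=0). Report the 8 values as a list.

[0, 0, 0, 1, 0, 0, 1, 2]

π[0] = 0
j=1 s[j]='e': π[1]=0 (border '')
j=2 s[j]='d': π[2]=0 (border '')
j=3 s[j]='f': π[3]=1 (border 'f')
j=4 s[j]='a': k: 1→0; π[4]=0 (border '')
j=5 s[j]='e': π[5]=0 (border '')
j=6 s[j]='f': π[6]=1 (border 'f')
j=7 s[j]='e': π[7]=2 (border 'fe')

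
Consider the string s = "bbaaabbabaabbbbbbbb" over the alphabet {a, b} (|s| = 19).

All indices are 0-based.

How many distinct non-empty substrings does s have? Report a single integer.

rank | idx | suffix
   0 |   2 | aaabbabaabbbbbbbb
   1 |   3 | aabbabaabbbbbbbb
   2 |   9 | aabbbbbbbb
   3 |   7 | abaabbbbbbbb
   4 |   4 | abbabaabbbbbbbb
   5 |  10 | abbbbbbbb
   6 |  18 | b
   7 |   1 | baaabbabaabbbbbbbb
   8 |   8 | baabbbbbbbb
   9 |   6 | babaabbbbbbbb
  10 |  17 | bb
  11 |   0 | bbaaabbabaabbbbbbbb
  12 |   5 | bbabaabbbbbbbb
  13 |  16 | bbb
  14 |  15 | bbbb
  15 |  14 | bbbbb
  16 |  13 | bbbbbb
  17 |  12 | bbbbbbb
  18 |  11 | bbbbbbbb

SA = [2, 3, 9, 7, 4, 10, 18, 1, 8, 6, 17, 0, 5, 16, 15, 14, 13, 12, 11]
i: (SA[i-1],SA[i]) lcp shared
  1: (2,3) 2 'aa'
  2: (3,9) 4 'aabb'
  3: (9,7) 1 'a'
  4: (7,4) 2 'ab'
  5: (4,10) 3 'abb'
  6: (10,18) 0 ''
  7: (18,1) 1 'b'
  8: (1,8) 3 'baa'
  9: (8,6) 2 'ba'
  10: (6,17) 1 'b'
  11: (17,0) 2 'bb'
  12: (0,5) 3 'bba'
  13: (5,16) 2 'bb'
  14: (16,15) 3 'bbb'
  15: (15,14) 4 'bbbb'
  16: (14,13) 5 'bbbbb'
  17: (13,12) 6 'bbbbbb'
  18: (12,11) 7 'bbbbbbb'

n(n+1)/2 = 19·20/2 = 190
Σ LCP = 0 + 2 + 4 + 1 + 2 + 3 + 0 + 1 + 3 + 2 + 1 + 2 + 3 + 2 + 3 + 4 + 5 + 6 + 7 = 51
distinct = 190 − 51 = 139

139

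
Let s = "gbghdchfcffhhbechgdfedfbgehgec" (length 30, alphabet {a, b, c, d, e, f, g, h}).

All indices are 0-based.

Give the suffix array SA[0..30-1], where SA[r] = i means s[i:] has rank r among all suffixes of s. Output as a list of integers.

[13, 23, 1, 29, 8, 5, 15, 4, 21, 18, 28, 14, 20, 25, 22, 7, 19, 9, 10, 0, 17, 27, 24, 2, 12, 3, 6, 16, 26, 11]

rank | idx | suffix
   0 |  13 | bechgdfedfbgehgec
   1 |  23 | bgehgec
   2 |   1 | bghdchfcffhhbechgdfedfbgehgec
   3 |  29 | c
   4 |   8 | cffhhbechgdfedfbgehgec
   5 |   5 | chfcffhhbechgdfedfbgehgec
   6 |  15 | chgdfedfbgehgec
   7 |   4 | dchfcffhhbechgdfedfbgehgec
   8 |  21 | dfbgehgec
   9 |  18 | dfedfbgehgec
  10 |  28 | ec
  11 |  14 | echgdfedfbgehgec
  12 |  20 | edfbgehgec
  13 |  25 | ehgec
  14 |  22 | fbgehgec
  15 |   7 | fcffhhbechgdfedfbgehgec
  16 |  19 | fedfbgehgec
  17 |   9 | ffhhbechgdfedfbgehgec
  18 |  10 | fhhbechgdfedfbgehgec
  19 |   0 | gbghdchfcffhhbechgdfedfbgehgec
  20 |  17 | gdfedfbgehgec
  21 |  27 | gec
  22 |  24 | gehgec
  23 |   2 | ghdchfcffhhbechgdfedfbgehgec
  24 |  12 | hbechgdfedfbgehgec
  25 |   3 | hdchfcffhhbechgdfedfbgehgec
  26 |   6 | hfcffhhbechgdfedfbgehgec
  27 |  16 | hgdfedfbgehgec
  28 |  26 | hgec
  29 |  11 | hhbechgdfedfbgehgec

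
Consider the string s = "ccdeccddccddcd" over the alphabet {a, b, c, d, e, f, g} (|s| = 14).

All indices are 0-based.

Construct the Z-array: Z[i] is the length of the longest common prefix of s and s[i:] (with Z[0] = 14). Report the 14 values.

Z[0]=14
i=1: i≥r, start 0; Z[1]=1 scan→box=[1,2)
i=2: i≥r, start 0; Z[2]=0
i=3: i≥r, start 0; Z[3]=0
i=4: i≥r, start 0; Z[4]=3 scan→box=[4,7)
i=5: min(r-i=2, Z[1]=1)=1; Z[5]=1
i=6: min(r-i=1, Z[2]=0)=0; Z[6]=0
i=7: i≥r, start 0; Z[7]=0
i=8: i≥r, start 0; Z[8]=3 scan→box=[8,11)
i=9: min(r-i=2, Z[1]=1)=1; Z[9]=1
i=10: min(r-i=1, Z[2]=0)=0; Z[10]=0
i=11: i≥r, start 0; Z[11]=0
i=12: i≥r, start 0; Z[12]=1 scan→box=[12,13)
i=13: i≥r, start 0; Z[13]=0

[14, 1, 0, 0, 3, 1, 0, 0, 3, 1, 0, 0, 1, 0]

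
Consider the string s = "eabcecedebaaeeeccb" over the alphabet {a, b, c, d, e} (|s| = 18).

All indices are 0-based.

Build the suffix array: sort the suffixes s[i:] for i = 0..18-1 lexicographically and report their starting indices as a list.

[10, 1, 11, 17, 9, 2, 16, 15, 3, 5, 7, 0, 8, 14, 4, 6, 13, 12]

rank→(start, suffix):
  0 → (10, 'aaeeeccb')
  1 → (1, 'abcecedebaaeeeccb')
  2 → (11, 'aeeeccb')
  3 → (17, 'b')
  4 → (9, 'baaeeeccb')
  5 → (2, 'bcecedebaaeeeccb')
  6 → (16, 'cb')
  7 → (15, 'ccb')
  8 → (3, 'cecedebaaeeeccb')
  9 → (5, 'cedebaaeeeccb')
  10 → (7, 'debaaeeeccb')
  11 → (0, 'eabcecedebaaeeeccb')
  12 → (8, 'ebaaeeeccb')
  13 → (14, 'eccb')
  14 → (4, 'ecedebaaeeeccb')
  15 → (6, 'edebaaeeeccb')
  16 → (13, 'eeccb')
  17 → (12, 'eeeccb')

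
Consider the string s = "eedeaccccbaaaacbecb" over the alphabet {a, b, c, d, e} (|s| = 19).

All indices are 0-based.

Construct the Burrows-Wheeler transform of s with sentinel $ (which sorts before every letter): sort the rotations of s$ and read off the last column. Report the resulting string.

rank  rotation              last
    0  $eedeaccccbaaaacbecb  b
    1  aaaacbecb$eedeaccccb  b
    2  aaacbecb$eedeaccccba  a
    3  aacbecb$eedeaccccbaa  a
    4  acbecb$eedeaccccbaaa  a
    5  accccbaaaacbecb$eede  e
    6  b$eedeaccccbaaaacbec  c
    7  baaaacbecb$eedeacccc  c
    8  becb$eedeaccccbaaaac  c
    9  cb$eedeaccccbaaaacbe  e
   10  cbaaaacbecb$eedeaccc  c
   11  cbecb$eedeaccccbaaaa  a
   12  ccbaaaacbecb$eedeacc  c
   13  cccbaaaacbecb$eedeac  c
   14  ccccbaaaacbecb$eedea  a
   15  deaccccbaaaacbecb$ee  e
   16  eaccccbaaaacbecb$eed  d
   17  ecb$eedeaccccbaaaacb  b
   18  edeaccccbaaaacbecb$e  e
   19  eedeaccccbaaaacbecb$  $

bbaaaecccecaccaedbe$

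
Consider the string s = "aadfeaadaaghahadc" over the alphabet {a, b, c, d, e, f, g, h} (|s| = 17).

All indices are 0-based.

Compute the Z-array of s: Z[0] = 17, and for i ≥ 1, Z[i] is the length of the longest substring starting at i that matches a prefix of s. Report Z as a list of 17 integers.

Z[0]=17
i=1: i≥r, start 0; Z[1]=1 grow→box=[1,2)
i=2: i≥r, start 0; Z[2]=0
i=3: i≥r, start 0; Z[3]=0
i=4: i≥r, start 0; Z[4]=0
i=5: i≥r, start 0; Z[5]=3 grow→box=[5,8)
i=6: min(r-i=2, Z[1]=1)=1; Z[6]=1
i=7: min(r-i=1, Z[2]=0)=0; Z[7]=0
i=8: i≥r, start 0; Z[8]=2 grow→box=[8,10)
i=9: min(r-i=1, Z[1]=1)=1; Z[9]=1
i=10: i≥r, start 0; Z[10]=0
i=11: i≥r, start 0; Z[11]=0
i=12: i≥r, start 0; Z[12]=1 grow→box=[12,13)
i=13: i≥r, start 0; Z[13]=0
i=14: i≥r, start 0; Z[14]=1 grow→box=[14,15)
i=15: i≥r, start 0; Z[15]=0
i=16: i≥r, start 0; Z[16]=0

[17, 1, 0, 0, 0, 3, 1, 0, 2, 1, 0, 0, 1, 0, 1, 0, 0]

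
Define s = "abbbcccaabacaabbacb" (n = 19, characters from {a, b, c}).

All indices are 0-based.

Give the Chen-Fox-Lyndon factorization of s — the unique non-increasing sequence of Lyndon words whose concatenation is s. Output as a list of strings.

emit factor 1: 'abbbccc' (i=0, period=7)
emit factor 2: 'aabacaabbacb' (i=7, period=12)

["abbbccc", "aabacaabbacb"]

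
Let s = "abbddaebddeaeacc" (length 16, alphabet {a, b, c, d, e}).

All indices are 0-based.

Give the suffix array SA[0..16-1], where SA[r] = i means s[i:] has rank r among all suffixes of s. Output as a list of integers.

[0, 13, 11, 5, 1, 2, 7, 15, 14, 4, 3, 8, 9, 12, 10, 6]

rank→(start, suffix):
  0 → (0, 'abbddaebddeaeacc')
  1 → (13, 'acc')
  2 → (11, 'aeacc')
  3 → (5, 'aebddeaeacc')
  4 → (1, 'bbddaebddeaeacc')
  5 → (2, 'bddaebddeaeacc')
  6 → (7, 'bddeaeacc')
  7 → (15, 'c')
  8 → (14, 'cc')
  9 → (4, 'daebddeaeacc')
  10 → (3, 'ddaebddeaeacc')
  11 → (8, 'ddeaeacc')
  12 → (9, 'deaeacc')
  13 → (12, 'eacc')
  14 → (10, 'eaeacc')
  15 → (6, 'ebddeaeacc')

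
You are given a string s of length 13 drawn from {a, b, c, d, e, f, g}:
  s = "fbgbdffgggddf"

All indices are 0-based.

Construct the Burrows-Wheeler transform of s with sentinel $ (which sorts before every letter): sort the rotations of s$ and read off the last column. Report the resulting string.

rank  rotation        last
    0  $fbgbdffgggddf  f
    1  bdffgggddf$fbg  g
    2  bgbdffgggddf$f  f
    3  ddf$fbgbdffggg  g
    4  df$fbgbdffgggd  d
    5  dffgggddf$fbgb  b
    6  f$fbgbdffgggdd  d
    7  fbgbdffgggddf$  $
    8  ffgggddf$fbgbd  d
    9  fgggddf$fbgbdf  f
   10  gbdffgggddf$fb  b
   11  gddf$fbgbdffgg  g
   12  ggddf$fbgbdffg  g
   13  gggddf$fbgbdff  f

fgfgdbd$dfbggf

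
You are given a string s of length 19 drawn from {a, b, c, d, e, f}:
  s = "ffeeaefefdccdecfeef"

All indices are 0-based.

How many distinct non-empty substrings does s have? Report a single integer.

rank | idx | suffix
   0 |   4 | aefefdccdecfeef
   1 |  10 | ccdecfeef
   2 |  11 | cdecfeef
   3 |  14 | cfeef
   4 |   9 | dccdecfeef
   5 |  12 | decfeef
   6 |   3 | eaefefdccdecfeef
   7 |  13 | ecfeef
   8 |   2 | eeaefefdccdecfeef
   9 |  16 | eef
  10 |  17 | ef
  11 |   7 | efdccdecfeef
  12 |   5 | efefdccdecfeef
  13 |  18 | f
  14 |   8 | fdccdecfeef
  15 |   1 | feeaefefdccdecfeef
  16 |  15 | feef
  17 |   6 | fefdccdecfeef
  18 |   0 | ffeeaefefdccdecfeef

SA = [4, 10, 11, 14, 9, 12, 3, 13, 2, 16, 17, 7, 5, 18, 8, 1, 15, 6, 0]
i: (SA[i-1],SA[i]) lcp shared
  1: (4,10) 0 ''
  2: (10,11) 1 'c'
  3: (11,14) 1 'c'
  4: (14,9) 0 ''
  5: (9,12) 1 'd'
  6: (12,3) 0 ''
  7: (3,13) 1 'e'
  8: (13,2) 1 'e'
  9: (2,16) 2 'ee'
  10: (16,17) 1 'e'
  11: (17,7) 2 'ef'
  12: (7,5) 2 'ef'
  13: (5,18) 0 ''
  14: (18,8) 1 'f'
  15: (8,1) 1 'f'
  16: (1,15) 3 'fee'
  17: (15,6) 2 'fe'
  18: (6,0) 1 'f'

n(n+1)/2 = 19·20/2 = 190
Σ LCP = 0 + 0 + 1 + 1 + 0 + 1 + 0 + 1 + 1 + 2 + 1 + 2 + 2 + 0 + 1 + 1 + 3 + 2 + 1 = 20
distinct = 190 − 20 = 170

170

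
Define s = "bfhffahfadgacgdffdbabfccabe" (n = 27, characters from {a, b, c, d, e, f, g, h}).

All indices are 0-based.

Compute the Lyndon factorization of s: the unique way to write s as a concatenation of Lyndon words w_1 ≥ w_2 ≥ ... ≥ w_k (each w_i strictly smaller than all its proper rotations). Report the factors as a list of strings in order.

["bfhff", "ahf", "adg", "acgdffdb", "abfcc", "abe"]

emit factor 1: 'bfhff' (i=0, period=5)
emit factor 2: 'ahf' (i=5, period=3)
emit factor 3: 'adg' (i=8, period=3)
emit factor 4: 'acgdffdb' (i=11, period=8)
emit factor 5: 'abfcc' (i=19, period=5)
emit factor 6: 'abe' (i=24, period=3)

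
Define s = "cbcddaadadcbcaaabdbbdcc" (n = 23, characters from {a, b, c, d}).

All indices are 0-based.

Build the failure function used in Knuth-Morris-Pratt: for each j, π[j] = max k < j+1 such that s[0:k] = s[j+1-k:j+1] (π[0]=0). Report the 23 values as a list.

π[0] = 0
j=1 s[j]='b': π[1]=0 (border '')
j=2 s[j]='c': π[2]=1 (border 'c')
j=3 s[j]='d': k: 1→0; π[3]=0 (border '')
j=4 s[j]='d': π[4]=0 (border '')
j=5 s[j]='a': π[5]=0 (border '')
j=6 s[j]='a': π[6]=0 (border '')
j=7 s[j]='d': π[7]=0 (border '')
j=8 s[j]='a': π[8]=0 (border '')
j=9 s[j]='d': π[9]=0 (border '')
j=10 s[j]='c': π[10]=1 (border 'c')
j=11 s[j]='b': π[11]=2 (border 'cb')
j=12 s[j]='c': π[12]=3 (border 'cbc')
j=13 s[j]='a': k: 3→1→0; π[13]=0 (border '')
j=14 s[j]='a': π[14]=0 (border '')
j=15 s[j]='a': π[15]=0 (border '')
j=16 s[j]='b': π[16]=0 (border '')
j=17 s[j]='d': π[17]=0 (border '')
j=18 s[j]='b': π[18]=0 (border '')
j=19 s[j]='b': π[19]=0 (border '')
j=20 s[j]='d': π[20]=0 (border '')
j=21 s[j]='c': π[21]=1 (border 'c')
j=22 s[j]='c': k: 1→0; π[22]=1 (border 'c')

[0, 0, 1, 0, 0, 0, 0, 0, 0, 0, 1, 2, 3, 0, 0, 0, 0, 0, 0, 0, 0, 1, 1]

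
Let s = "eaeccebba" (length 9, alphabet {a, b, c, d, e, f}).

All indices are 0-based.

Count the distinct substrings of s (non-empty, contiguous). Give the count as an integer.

40

rank | idx | suffix
   0 |   8 | a
   1 |   1 | aeccebba
   2 |   7 | ba
   3 |   6 | bba
   4 |   3 | ccebba
   5 |   4 | cebba
   6 |   0 | eaeccebba
   7 |   5 | ebba
   8 |   2 | eccebba

SA = [8, 1, 7, 6, 3, 4, 0, 5, 2]
rank  pair      lcp
   1  s[8:],s[1:]  1  'a'
   2  s[1:],s[7:]  0  ''
   3  s[7:],s[6:]  1  'b'
   4  s[6:],s[3:]  0  ''
   5  s[3:],s[4:]  1  'c'
   6  s[4:],s[0:]  0  ''
   7  s[0:],s[5:]  1  'e'
   8  s[5:],s[2:]  1  'e'

n(n+1)/2 = 9·10/2 = 45
Σ LCP = 0 + 1 + 0 + 1 + 0 + 1 + 0 + 1 + 1 = 5
distinct = 45 − 5 = 40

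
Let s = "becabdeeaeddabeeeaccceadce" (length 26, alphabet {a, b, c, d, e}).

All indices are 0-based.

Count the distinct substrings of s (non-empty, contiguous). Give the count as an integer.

321

rank→(start, suffix):
  0 → (3, 'abdeeaeddabeeeaccceadce')
  1 → (12, 'abeeeaccceadce')
  2 → (17, 'accceadce')
  3 → (22, 'adce')
  4 → (8, 'aeddabeeeaccceadce')
  5 → (4, 'bdeeaeddabeeeaccceadce')
  6 → (0, 'becabdeeaeddabeeeaccceadce')
  7 → (13, 'beeeaccceadce')
  8 → (2, 'cabdeeaeddabeeeaccceadce')
  9 → (18, 'ccceadce')
  10 → (19, 'cceadce')
  11 → (24, 'ce')
  12 → (20, 'ceadce')
  13 → (11, 'dabeeeaccceadce')
  14 → (23, 'dce')
  15 → (10, 'ddabeeeaccceadce')
  16 → (5, 'deeaeddabeeeaccceadce')
  17 → (25, 'e')
  18 → (16, 'eaccceadce')
  19 → (21, 'eadce')
  20 → (7, 'eaeddabeeeaccceadce')
  21 → (1, 'ecabdeeaeddabeeeaccceadce')
  22 → (9, 'eddabeeeaccceadce')
  23 → (15, 'eeaccceadce')
  24 → (6, 'eeaeddabeeeaccceadce')
  25 → (14, 'eeeaccceadce')

SA = [3, 12, 17, 22, 8, 4, 0, 13, 2, 18, 19, 24, 20, 11, 23, 10, 5, 25, 16, 21, 7, 1, 9, 15, 6, 14]
i: (SA[i-1],SA[i]) lcp shared
  1: (3,12) 2 'ab'
  2: (12,17) 1 'a'
  3: (17,22) 1 'a'
  4: (22,8) 1 'a'
  5: (8,4) 0 ''
  6: (4,0) 1 'b'
  7: (0,13) 2 'be'
  8: (13,2) 0 ''
  9: (2,18) 1 'c'
  10: (18,19) 2 'cc'
  11: (19,24) 1 'c'
  12: (24,20) 2 'ce'
  13: (20,11) 0 ''
  14: (11,23) 1 'd'
  15: (23,10) 1 'd'
  16: (10,5) 1 'd'
  17: (5,25) 0 ''
  18: (25,16) 1 'e'
  19: (16,21) 2 'ea'
  20: (21,7) 2 'ea'
  21: (7,1) 1 'e'
  22: (1,9) 1 'e'
  23: (9,15) 1 'e'
  24: (15,6) 3 'eea'
  25: (6,14) 2 'ee'

n(n+1)/2 = 26·27/2 = 351
Σ LCP = 0 + 2 + 1 + 1 + 1 + 0 + 1 + 2 + 0 + 1 + 2 + 1 + 2 + 0 + 1 + 1 + 1 + 0 + 1 + 2 + 2 + 1 + 1 + 1 + 3 + 2 = 30
distinct = 351 − 30 = 321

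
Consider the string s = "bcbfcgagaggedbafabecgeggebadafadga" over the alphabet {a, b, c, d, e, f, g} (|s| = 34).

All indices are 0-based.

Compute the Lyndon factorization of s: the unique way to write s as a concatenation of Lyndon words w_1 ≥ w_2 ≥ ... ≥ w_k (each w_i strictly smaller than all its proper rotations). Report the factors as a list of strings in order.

["bcbfcg", "agaggedb", "af", "abecgeggebadafadg", "a"]

emit factor 1: 'bcbfcg' (i=0, period=6)
emit factor 2: 'agaggedb' (i=6, period=8)
emit factor 3: 'af' (i=14, period=2)
emit factor 4: 'abecgeggebadafadg' (i=16, period=17)
emit factor 5: 'a' (i=33, period=1)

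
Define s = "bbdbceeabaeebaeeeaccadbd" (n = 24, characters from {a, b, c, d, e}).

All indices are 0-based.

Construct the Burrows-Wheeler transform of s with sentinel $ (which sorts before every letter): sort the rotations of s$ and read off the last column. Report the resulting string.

deecbbae$ddbcabbbaeeeceaa

rank  rotation                   last
    0  $bbdbceeabaeebaeeeaccadbd  d
    1  abaeebaeeeaccadbd$bbdbcee  e
    2  accadbd$bbdbceeabaeebaeee  e
    3  adbd$bbdbceeabaeebaeeeacc  c
    4  aeebaeeeaccadbd$bbdbceeab  b
    5  aeeeaccadbd$bbdbceeabaeeb  b
    6  baeebaeeeaccadbd$bbdbceea  a
    7  baeeeaccadbd$bbdbceeabaee  e
    8  bbdbceeabaeebaeeeaccadbd$  $
    9  bceeabaeebaeeeaccadbd$bbd  d
   10  bd$bbdbceeabaeebaeeeaccad  d
   11  bdbceeabaeebaeeeaccadbd$b  b
   12  cadbd$bbdbceeabaeebaeeeac  c
   13  ccadbd$bbdbceeabaeebaeeea  a
   14  ceeabaeebaeeeaccadbd$bbdb  b
   15  d$bbdbceeabaeebaeeeaccadb  b
   16  dbceeabaeebaeeeaccadbd$bb  b
   17  dbd$bbdbceeabaeebaeeeacca  a
   18  eabaeebaeeeaccadbd$bbdbce  e
   19  eaccadbd$bbdbceeabaeebaee  e
   20  ebaeeeaccadbd$bbdbceeabae  e
   21  eeabaeebaeeeaccadbd$bbdbc  c
   22  eeaccadbd$bbdbceeabaeebae  e
   23  eebaeeeaccadbd$bbdbceeaba  a
   24  eeeaccadbd$bbdbceeabaeeba  a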